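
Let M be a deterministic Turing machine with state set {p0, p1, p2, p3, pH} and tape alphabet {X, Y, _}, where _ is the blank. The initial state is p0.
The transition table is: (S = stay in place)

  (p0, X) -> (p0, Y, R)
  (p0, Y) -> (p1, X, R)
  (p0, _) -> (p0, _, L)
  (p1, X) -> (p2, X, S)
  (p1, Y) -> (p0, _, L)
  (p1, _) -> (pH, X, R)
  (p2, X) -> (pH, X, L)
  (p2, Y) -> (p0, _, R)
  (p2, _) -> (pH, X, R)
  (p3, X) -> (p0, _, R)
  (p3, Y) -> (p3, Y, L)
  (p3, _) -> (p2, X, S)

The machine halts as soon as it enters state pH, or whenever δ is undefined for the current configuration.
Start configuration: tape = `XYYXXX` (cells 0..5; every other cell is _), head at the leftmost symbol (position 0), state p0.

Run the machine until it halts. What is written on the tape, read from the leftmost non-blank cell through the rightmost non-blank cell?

YXXXXX

p0 | [X]YYXXX   read X → write Y, move R, go to p0
p0 | Y[Y]YXXX   read Y → write X, move R, go to p1
p1 | YX[Y]XXX   read Y → write _, move L, go to p0
p0 | Y[X]_XXX   read X → write Y, move R, go to p0
p0 | YY[_]XXX   read _ → write _, move L, go to p0
p0 | Y[Y]_XXX   read Y → write X, move R, go to p1
p1 | YX[_]XXX   read _ → write X, move R, go to pH
pH | YXX[X]XX
The non-blank tape span at halt is YXXXXX.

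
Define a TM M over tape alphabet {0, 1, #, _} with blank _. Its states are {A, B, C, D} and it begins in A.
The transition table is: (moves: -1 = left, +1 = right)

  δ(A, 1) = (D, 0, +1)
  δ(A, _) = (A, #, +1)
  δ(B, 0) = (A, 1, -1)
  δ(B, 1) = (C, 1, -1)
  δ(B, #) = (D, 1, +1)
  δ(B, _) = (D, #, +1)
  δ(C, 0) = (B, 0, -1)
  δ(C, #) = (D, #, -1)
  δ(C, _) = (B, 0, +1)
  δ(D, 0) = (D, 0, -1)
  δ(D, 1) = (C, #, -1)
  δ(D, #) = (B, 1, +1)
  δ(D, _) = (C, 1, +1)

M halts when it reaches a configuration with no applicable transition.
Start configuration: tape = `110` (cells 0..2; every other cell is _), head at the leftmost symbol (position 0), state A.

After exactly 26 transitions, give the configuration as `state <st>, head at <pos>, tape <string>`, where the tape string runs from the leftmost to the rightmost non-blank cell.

state D, head at -4, tape #0####0

A | ____[1]10   read 1 → write 0, move +1, go to D
D | ____0[1]0   read 1 → write #, move -1, go to C
C | ____[0]#0   read 0 → write 0, move -1, go to B
B | ___[_]0#0   read _ → write #, move +1, go to D
D | ___#[0]#0   read 0 → write 0, move -1, go to D
D | ___[#]0#0   read # → write 1, move +1, go to B
B | ___1[0]#0   read 0 → write 1, move -1, go to A
A | ___[1]1#0   read 1 → write 0, move +1, go to D
D | ___0[1]#0   read 1 → write #, move -1, go to C
C | ___[0]##0   read 0 → write 0, move -1, go to B
B | __[_]0##0   read _ → write #, move +1, go to D
D | __#[0]##0   read 0 → write 0, move -1, go to D
D | __[#]0##0   read # → write 1, move +1, go to B
B | __1[0]##0   read 0 → write 1, move -1, go to A
A | __[1]1##0   read 1 → write 0, move +1, go to D
D | __0[1]##0   read 1 → write #, move -1, go to C
C | __[0]###0   read 0 → write 0, move -1, go to B
B | _[_]0###0   read _ → write #, move +1, go to D
D | _#[0]###0   read 0 → write 0, move -1, go to D
D | _[#]0###0   read # → write 1, move +1, go to B
B | _1[0]###0   read 0 → write 1, move -1, go to A
A | _[1]1###0   read 1 → write 0, move +1, go to D
D | _0[1]###0   read 1 → write #, move -1, go to C
C | _[0]####0   read 0 → write 0, move -1, go to B
B | [_]0####0   read _ → write #, move +1, go to D
D | #[0]####0   read 0 → write 0, move -1, go to D
D | [#]0####0
After 26 steps: state D, head at -4, tape #0####0.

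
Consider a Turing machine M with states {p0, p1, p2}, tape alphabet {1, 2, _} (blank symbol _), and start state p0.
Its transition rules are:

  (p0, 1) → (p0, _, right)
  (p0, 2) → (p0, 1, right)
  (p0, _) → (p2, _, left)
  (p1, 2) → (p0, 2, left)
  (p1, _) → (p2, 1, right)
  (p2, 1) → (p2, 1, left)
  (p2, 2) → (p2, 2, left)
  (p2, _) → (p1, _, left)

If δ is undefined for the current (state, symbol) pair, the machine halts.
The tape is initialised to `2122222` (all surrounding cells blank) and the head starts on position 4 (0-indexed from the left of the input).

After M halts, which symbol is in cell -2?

1

state=p0 head=4 tape=__2122[2]22_   (p0,2)→(p0,1,right)
state=p0 head=5 tape=__21221[2]2_   (p0,2)→(p0,1,right)
state=p0 head=6 tape=__212211[2]_   (p0,2)→(p0,1,right)
state=p0 head=7 tape=__2122111[_]   (p0,_)→(p2,_,left)
state=p2 head=6 tape=__212211[1]_   (p2,1)→(p2,1,left)
state=p2 head=5 tape=__21221[1]1_   (p2,1)→(p2,1,left)
state=p2 head=4 tape=__2122[1]11_   (p2,1)→(p2,1,left)
state=p2 head=3 tape=__212[2]111_   (p2,2)→(p2,2,left)
state=p2 head=2 tape=__21[2]2111_   (p2,2)→(p2,2,left)
state=p2 head=1 tape=__2[1]22111_   (p2,1)→(p2,1,left)
state=p2 head=0 tape=__[2]122111_   (p2,2)→(p2,2,left)
state=p2 head=-1 tape=_[_]2122111_   (p2,_)→(p1,_,left)
state=p1 head=-2 tape=[_]_2122111_   (p1,_)→(p2,1,right)
state=p2 head=-1 tape=1[_]2122111_   (p2,_)→(p1,_,left)
state=p1 head=-2 tape=[1]_2122111_
Cell -2 holds 1 when M halts.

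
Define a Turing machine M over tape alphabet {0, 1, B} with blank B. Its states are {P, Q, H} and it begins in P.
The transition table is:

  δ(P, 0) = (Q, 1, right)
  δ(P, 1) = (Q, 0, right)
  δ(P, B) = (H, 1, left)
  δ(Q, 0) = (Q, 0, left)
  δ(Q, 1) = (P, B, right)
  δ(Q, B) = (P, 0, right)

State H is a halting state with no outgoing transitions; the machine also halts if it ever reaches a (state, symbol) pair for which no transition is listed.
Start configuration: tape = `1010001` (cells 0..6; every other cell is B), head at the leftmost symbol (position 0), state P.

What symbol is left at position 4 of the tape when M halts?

B

state=P head=0 tape=B[1]010001B   (P,1)→(Q,0,right)
state=Q head=1 tape=B0[0]10001B   (Q,0)→(Q,0,left)
state=Q head=0 tape=B[0]010001B   (Q,0)→(Q,0,left)
state=Q head=-1 tape=[B]0010001B   (Q,B)→(P,0,right)
state=P head=0 tape=0[0]010001B   (P,0)→(Q,1,right)
state=Q head=1 tape=01[0]10001B   (Q,0)→(Q,0,left)
state=Q head=0 tape=0[1]010001B   (Q,1)→(P,B,right)
state=P head=1 tape=0B[0]10001B   (P,0)→(Q,1,right)
state=Q head=2 tape=0B1[1]0001B   (Q,1)→(P,B,right)
state=P head=3 tape=0B1B[0]001B   (P,0)→(Q,1,right)
state=Q head=4 tape=0B1B1[0]01B   (Q,0)→(Q,0,left)
state=Q head=3 tape=0B1B[1]001B   (Q,1)→(P,B,right)
state=P head=4 tape=0B1BB[0]01B   (P,0)→(Q,1,right)
state=Q head=5 tape=0B1BB1[0]1B   (Q,0)→(Q,0,left)
state=Q head=4 tape=0B1BB[1]01B   (Q,1)→(P,B,right)
state=P head=5 tape=0B1BBB[0]1B   (P,0)→(Q,1,right)
state=Q head=6 tape=0B1BBB1[1]B   (Q,1)→(P,B,right)
state=P head=7 tape=0B1BBB1B[B]   (P,B)→(H,1,left)
state=H head=6 tape=0B1BBB1[B]1
Cell 4 holds B when M halts.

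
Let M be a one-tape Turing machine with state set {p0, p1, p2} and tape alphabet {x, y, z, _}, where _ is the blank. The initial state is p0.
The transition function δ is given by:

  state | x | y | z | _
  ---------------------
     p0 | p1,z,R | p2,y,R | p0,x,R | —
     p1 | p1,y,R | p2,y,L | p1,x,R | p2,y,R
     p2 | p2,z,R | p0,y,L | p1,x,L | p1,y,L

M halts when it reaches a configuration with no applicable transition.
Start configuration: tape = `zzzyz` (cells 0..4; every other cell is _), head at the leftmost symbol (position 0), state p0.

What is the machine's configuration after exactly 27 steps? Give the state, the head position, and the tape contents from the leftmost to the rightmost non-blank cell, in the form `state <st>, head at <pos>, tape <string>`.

state p0, head at 5, tape xxxyxyy

state=p0 head=0 tape=[z]zzyz__   (p0,z)→(p0,x,R)
state=p0 head=1 tape=x[z]zyz__   (p0,z)→(p0,x,R)
state=p0 head=2 tape=xx[z]yz__   (p0,z)→(p0,x,R)
state=p0 head=3 tape=xxx[y]z__   (p0,y)→(p2,y,R)
state=p2 head=4 tape=xxxy[z]__   (p2,z)→(p1,x,L)
state=p1 head=3 tape=xxx[y]x__   (p1,y)→(p2,y,L)
state=p2 head=2 tape=xx[x]yx__   (p2,x)→(p2,z,R)
state=p2 head=3 tape=xxz[y]x__   (p2,y)→(p0,y,L)
state=p0 head=2 tape=xx[z]yx__   (p0,z)→(p0,x,R)
state=p0 head=3 tape=xxx[y]x__   (p0,y)→(p2,y,R)
state=p2 head=4 tape=xxxy[x]__   (p2,x)→(p2,z,R)
state=p2 head=5 tape=xxxyz[_]_   (p2,_)→(p1,y,L)
state=p1 head=4 tape=xxxy[z]y_   (p1,z)→(p1,x,R)
state=p1 head=5 tape=xxxyx[y]_   (p1,y)→(p2,y,L)
state=p2 head=4 tape=xxxy[x]y_   (p2,x)→(p2,z,R)
state=p2 head=5 tape=xxxyz[y]_   (p2,y)→(p0,y,L)
state=p0 head=4 tape=xxxy[z]y_   (p0,z)→(p0,x,R)
state=p0 head=5 tape=xxxyx[y]_   (p0,y)→(p2,y,R)
state=p2 head=6 tape=xxxyxy[_]   (p2,_)→(p1,y,L)
state=p1 head=5 tape=xxxyx[y]y   (p1,y)→(p2,y,L)
state=p2 head=4 tape=xxxy[x]yy   (p2,x)→(p2,z,R)
state=p2 head=5 tape=xxxyz[y]y   (p2,y)→(p0,y,L)
state=p0 head=4 tape=xxxy[z]yy   (p0,z)→(p0,x,R)
state=p0 head=5 tape=xxxyx[y]y   (p0,y)→(p2,y,R)
state=p2 head=6 tape=xxxyxy[y]   (p2,y)→(p0,y,L)
state=p0 head=5 tape=xxxyx[y]y   (p0,y)→(p2,y,R)
state=p2 head=6 tape=xxxyxy[y]   (p2,y)→(p0,y,L)
state=p0 head=5 tape=xxxyx[y]y
After 27 steps: state p0, head at 5, tape xxxyxyy.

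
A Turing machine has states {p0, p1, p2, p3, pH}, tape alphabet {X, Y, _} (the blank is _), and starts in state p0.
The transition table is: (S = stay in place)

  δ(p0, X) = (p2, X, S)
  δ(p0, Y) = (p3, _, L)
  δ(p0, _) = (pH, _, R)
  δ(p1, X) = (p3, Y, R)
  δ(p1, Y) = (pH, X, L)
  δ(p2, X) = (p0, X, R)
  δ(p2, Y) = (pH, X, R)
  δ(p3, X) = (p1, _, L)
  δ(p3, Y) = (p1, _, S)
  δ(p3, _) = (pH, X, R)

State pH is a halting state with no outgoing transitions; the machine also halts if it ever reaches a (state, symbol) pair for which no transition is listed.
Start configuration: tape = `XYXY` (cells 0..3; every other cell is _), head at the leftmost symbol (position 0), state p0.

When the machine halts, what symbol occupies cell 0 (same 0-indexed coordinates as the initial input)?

state=p0 head=0 tape=_[X]YXY   (p0,X)→(p2,X,S)
state=p2 head=0 tape=_[X]YXY   (p2,X)→(p0,X,R)
state=p0 head=1 tape=_X[Y]XY   (p0,Y)→(p3,_,L)
state=p3 head=0 tape=_[X]_XY   (p3,X)→(p1,_,L)
state=p1 head=-1 tape=[_]__XY
Cell 0 holds _ when M halts.

_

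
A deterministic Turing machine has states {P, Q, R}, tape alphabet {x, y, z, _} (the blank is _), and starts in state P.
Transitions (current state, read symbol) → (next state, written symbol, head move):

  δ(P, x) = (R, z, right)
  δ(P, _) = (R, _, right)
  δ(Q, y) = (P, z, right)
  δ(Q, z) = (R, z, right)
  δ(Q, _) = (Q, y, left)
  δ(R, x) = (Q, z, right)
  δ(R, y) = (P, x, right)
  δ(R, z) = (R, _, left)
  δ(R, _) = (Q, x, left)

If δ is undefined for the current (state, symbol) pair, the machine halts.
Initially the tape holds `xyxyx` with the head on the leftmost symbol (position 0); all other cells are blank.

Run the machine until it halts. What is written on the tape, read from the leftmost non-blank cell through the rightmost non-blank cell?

P | [x]yxyx____   read x → write z, move right, go to R
R | z[y]xyx____   read y → write x, move right, go to P
P | zx[x]yx____   read x → write z, move right, go to R
R | zxz[y]x____   read y → write x, move right, go to P
P | zxzx[x]____   read x → write z, move right, go to R
R | zxzxz[_]___   read _ → write x, move left, go to Q
Q | zxzx[z]x___   read z → write z, move right, go to R
R | zxzxz[x]___   read x → write z, move right, go to Q
Q | zxzxzz[_]__   read _ → write y, move left, go to Q
Q | zxzxz[z]y__   read z → write z, move right, go to R
R | zxzxzz[y]__   read y → write x, move right, go to P
P | zxzxzzx[_]_   read _ → write _, move right, go to R
R | zxzxzzx_[_]   read _ → write x, move left, go to Q
Q | zxzxzzx[_]x   read _ → write y, move left, go to Q
Q | zxzxzz[x]yx
The non-blank tape span at halt is zxzxzzxyx.

zxzxzzxyx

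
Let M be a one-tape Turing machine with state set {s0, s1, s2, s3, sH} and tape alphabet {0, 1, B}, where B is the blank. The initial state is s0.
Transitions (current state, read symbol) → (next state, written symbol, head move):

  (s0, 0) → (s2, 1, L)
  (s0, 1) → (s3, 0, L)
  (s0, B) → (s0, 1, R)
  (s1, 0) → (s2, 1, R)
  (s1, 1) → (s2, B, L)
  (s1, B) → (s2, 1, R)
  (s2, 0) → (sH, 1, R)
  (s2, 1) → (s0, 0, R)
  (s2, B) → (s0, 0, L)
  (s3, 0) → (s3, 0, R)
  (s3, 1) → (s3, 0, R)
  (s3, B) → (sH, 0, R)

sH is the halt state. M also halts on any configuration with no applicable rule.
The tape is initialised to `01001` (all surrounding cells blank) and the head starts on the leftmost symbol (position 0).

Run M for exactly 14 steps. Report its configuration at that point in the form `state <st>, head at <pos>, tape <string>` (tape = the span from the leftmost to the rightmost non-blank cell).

state sH, head at 6, tape 00000000

s0 | BB[0]1001BB   read 0 → write 1, move L, go to s2
s2 | B[B]11001BB   read B → write 0, move L, go to s0
s0 | [B]011001BB   read B → write 1, move R, go to s0
s0 | 1[0]11001BB   read 0 → write 1, move L, go to s2
s2 | [1]111001BB   read 1 → write 0, move R, go to s0
s0 | 0[1]11001BB   read 1 → write 0, move L, go to s3
s3 | [0]011001BB   read 0 → write 0, move R, go to s3
s3 | 0[0]11001BB   read 0 → write 0, move R, go to s3
s3 | 00[1]1001BB   read 1 → write 0, move R, go to s3
s3 | 000[1]001BB   read 1 → write 0, move R, go to s3
s3 | 0000[0]01BB   read 0 → write 0, move R, go to s3
s3 | 00000[0]1BB   read 0 → write 0, move R, go to s3
s3 | 000000[1]BB   read 1 → write 0, move R, go to s3
s3 | 0000000[B]B   read B → write 0, move R, go to sH
sH | 00000000[B]
After 14 steps: state sH, head at 6, tape 00000000.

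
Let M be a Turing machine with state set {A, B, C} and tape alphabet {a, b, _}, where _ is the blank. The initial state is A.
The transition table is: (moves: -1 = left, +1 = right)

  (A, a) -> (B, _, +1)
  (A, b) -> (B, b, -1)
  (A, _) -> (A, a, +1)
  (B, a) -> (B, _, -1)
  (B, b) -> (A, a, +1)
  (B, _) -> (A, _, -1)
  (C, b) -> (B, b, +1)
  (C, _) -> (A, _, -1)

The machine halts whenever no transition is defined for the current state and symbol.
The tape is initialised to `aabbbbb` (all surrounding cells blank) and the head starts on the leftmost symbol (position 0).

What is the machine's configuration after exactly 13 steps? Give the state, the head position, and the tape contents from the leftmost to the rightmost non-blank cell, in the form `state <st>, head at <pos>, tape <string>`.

state A, head at -1, tape aa___bbbbb

A | ___[a]abbbbb   read a → write _, move +1, go to B
B | ____[a]bbbbb   read a → write _, move -1, go to B
B | ___[_]_bbbbb   read _ → write _, move -1, go to A
A | __[_]__bbbbb   read _ → write a, move +1, go to A
A | __a[_]_bbbbb   read _ → write a, move +1, go to A
A | __aa[_]bbbbb   read _ → write a, move +1, go to A
A | __aaa[b]bbbb   read b → write b, move -1, go to B
B | __aa[a]bbbbb   read a → write _, move -1, go to B
B | __a[a]_bbbbb   read a → write _, move -1, go to B
B | __[a]__bbbbb   read a → write _, move -1, go to B
B | _[_]___bbbbb   read _ → write _, move -1, go to A
A | [_]____bbbbb   read _ → write a, move +1, go to A
A | a[_]___bbbbb   read _ → write a, move +1, go to A
A | aa[_]__bbbbb
After 13 steps: state A, head at -1, tape aa___bbbbb.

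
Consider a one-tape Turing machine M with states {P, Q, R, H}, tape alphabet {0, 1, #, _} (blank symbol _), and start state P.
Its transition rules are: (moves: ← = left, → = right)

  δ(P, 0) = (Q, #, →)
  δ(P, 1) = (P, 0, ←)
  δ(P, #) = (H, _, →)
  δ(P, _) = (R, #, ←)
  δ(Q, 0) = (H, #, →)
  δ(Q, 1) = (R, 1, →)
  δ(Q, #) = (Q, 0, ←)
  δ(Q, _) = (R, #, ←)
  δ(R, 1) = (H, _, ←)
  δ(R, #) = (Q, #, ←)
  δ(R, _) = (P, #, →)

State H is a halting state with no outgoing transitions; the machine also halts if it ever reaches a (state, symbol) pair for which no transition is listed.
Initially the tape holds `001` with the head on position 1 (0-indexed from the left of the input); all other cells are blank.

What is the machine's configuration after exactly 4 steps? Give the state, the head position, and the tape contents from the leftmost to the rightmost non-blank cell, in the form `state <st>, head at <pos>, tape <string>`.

state R, head at 3, tape 0#1##

state=P head=1 tape=0[0]1__   (P,0)→(Q,#,→)
state=Q head=2 tape=0#[1]__   (Q,1)→(R,1,→)
state=R head=3 tape=0#1[_]_   (R,_)→(P,#,→)
state=P head=4 tape=0#1#[_]   (P,_)→(R,#,←)
state=R head=3 tape=0#1[#]#
After 4 steps: state R, head at 3, tape 0#1##.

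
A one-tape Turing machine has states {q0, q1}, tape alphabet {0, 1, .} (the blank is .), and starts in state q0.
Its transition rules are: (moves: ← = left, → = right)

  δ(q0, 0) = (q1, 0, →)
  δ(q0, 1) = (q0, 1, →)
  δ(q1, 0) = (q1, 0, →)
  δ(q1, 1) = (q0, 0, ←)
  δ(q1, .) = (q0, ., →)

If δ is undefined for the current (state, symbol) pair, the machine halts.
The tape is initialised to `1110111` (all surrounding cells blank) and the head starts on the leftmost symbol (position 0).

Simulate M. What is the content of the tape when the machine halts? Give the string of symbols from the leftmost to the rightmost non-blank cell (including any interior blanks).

q0 | [1]110111..   read 1 → write 1, move →, go to q0
q0 | 1[1]10111..   read 1 → write 1, move →, go to q0
q0 | 11[1]0111..   read 1 → write 1, move →, go to q0
q0 | 111[0]111..   read 0 → write 0, move →, go to q1
q1 | 1110[1]11..   read 1 → write 0, move ←, go to q0
q0 | 111[0]011..   read 0 → write 0, move →, go to q1
q1 | 1110[0]11..   read 0 → write 0, move →, go to q1
q1 | 11100[1]1..   read 1 → write 0, move ←, go to q0
q0 | 1110[0]01..   read 0 → write 0, move →, go to q1
q1 | 11100[0]1..   read 0 → write 0, move →, go to q1
q1 | 111000[1]..   read 1 → write 0, move ←, go to q0
q0 | 11100[0]0..   read 0 → write 0, move →, go to q1
q1 | 111000[0]..   read 0 → write 0, move →, go to q1
q1 | 1110000[.].   read . → write ., move →, go to q0
q0 | 1110000.[.]
The non-blank tape span at halt is 1110000.

1110000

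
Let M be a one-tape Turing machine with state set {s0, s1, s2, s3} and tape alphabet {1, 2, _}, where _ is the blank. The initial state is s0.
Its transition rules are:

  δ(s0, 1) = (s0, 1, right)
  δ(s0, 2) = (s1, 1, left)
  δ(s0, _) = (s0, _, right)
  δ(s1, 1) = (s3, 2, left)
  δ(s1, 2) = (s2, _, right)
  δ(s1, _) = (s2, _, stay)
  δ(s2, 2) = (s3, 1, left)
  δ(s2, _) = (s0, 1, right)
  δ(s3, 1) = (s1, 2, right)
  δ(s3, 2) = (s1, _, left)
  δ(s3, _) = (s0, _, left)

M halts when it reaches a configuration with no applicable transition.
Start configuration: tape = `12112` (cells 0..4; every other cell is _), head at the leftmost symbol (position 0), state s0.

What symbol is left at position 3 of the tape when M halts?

state=s0 head=0 tape=__[1]2112   (s0,1)→(s0,1,right)
state=s0 head=1 tape=__1[2]112   (s0,2)→(s1,1,left)
state=s1 head=0 tape=__[1]1112   (s1,1)→(s3,2,left)
state=s3 head=-1 tape=_[_]21112   (s3,_)→(s0,_,left)
state=s0 head=-2 tape=[_]_21112   (s0,_)→(s0,_,right)
state=s0 head=-1 tape=_[_]21112   (s0,_)→(s0,_,right)
state=s0 head=0 tape=__[2]1112   (s0,2)→(s1,1,left)
state=s1 head=-1 tape=_[_]11112   (s1,_)→(s2,_,stay)
state=s2 head=-1 tape=_[_]11112   (s2,_)→(s0,1,right)
state=s0 head=0 tape=_1[1]1112   (s0,1)→(s0,1,right)
state=s0 head=1 tape=_11[1]112   (s0,1)→(s0,1,right)
state=s0 head=2 tape=_111[1]12   (s0,1)→(s0,1,right)
state=s0 head=3 tape=_1111[1]2   (s0,1)→(s0,1,right)
state=s0 head=4 tape=_11111[2]   (s0,2)→(s1,1,left)
state=s1 head=3 tape=_1111[1]1   (s1,1)→(s3,2,left)
state=s3 head=2 tape=_111[1]21   (s3,1)→(s1,2,right)
state=s1 head=3 tape=_1112[2]1   (s1,2)→(s2,_,right)
state=s2 head=4 tape=_1112_[1]
Cell 3 holds _ when M halts.

_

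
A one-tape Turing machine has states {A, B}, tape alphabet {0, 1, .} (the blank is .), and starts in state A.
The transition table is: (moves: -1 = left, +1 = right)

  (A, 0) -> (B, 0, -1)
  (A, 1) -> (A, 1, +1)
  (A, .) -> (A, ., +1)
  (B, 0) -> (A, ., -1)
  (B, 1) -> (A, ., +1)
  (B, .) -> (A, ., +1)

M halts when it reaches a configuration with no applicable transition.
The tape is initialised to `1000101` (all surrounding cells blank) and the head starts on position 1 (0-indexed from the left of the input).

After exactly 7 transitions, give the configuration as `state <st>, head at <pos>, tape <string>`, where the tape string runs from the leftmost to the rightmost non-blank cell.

state B, head at 0, tape 000101

state=A head=1 tape=1[0]00101   (A,0)→(B,0,-1)
state=B head=0 tape=[1]000101   (B,1)→(A,.,+1)
state=A head=1 tape=.[0]00101   (A,0)→(B,0,-1)
state=B head=0 tape=[.]000101   (B,.)→(A,.,+1)
state=A head=1 tape=.[0]00101   (A,0)→(B,0,-1)
state=B head=0 tape=[.]000101   (B,.)→(A,.,+1)
state=A head=1 tape=.[0]00101   (A,0)→(B,0,-1)
state=B head=0 tape=[.]000101
After 7 steps: state B, head at 0, tape 000101.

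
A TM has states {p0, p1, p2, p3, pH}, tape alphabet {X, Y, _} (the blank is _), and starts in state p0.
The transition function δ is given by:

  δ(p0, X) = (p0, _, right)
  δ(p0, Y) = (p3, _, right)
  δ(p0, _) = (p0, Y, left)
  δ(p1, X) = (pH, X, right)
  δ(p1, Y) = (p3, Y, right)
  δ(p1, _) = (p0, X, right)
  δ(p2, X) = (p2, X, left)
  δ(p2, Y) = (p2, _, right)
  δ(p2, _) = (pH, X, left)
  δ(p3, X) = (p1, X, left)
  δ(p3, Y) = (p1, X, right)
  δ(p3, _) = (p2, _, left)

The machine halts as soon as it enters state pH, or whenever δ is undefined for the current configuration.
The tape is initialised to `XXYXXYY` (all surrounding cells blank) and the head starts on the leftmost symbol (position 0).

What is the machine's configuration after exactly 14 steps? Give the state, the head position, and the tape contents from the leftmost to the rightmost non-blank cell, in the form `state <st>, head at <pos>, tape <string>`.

state p2, head at 8, tape X___X

state=p0 head=0 tape=[X]XYXXYY___   (p0,X)→(p0,_,right)
state=p0 head=1 tape=_[X]YXXYY___   (p0,X)→(p0,_,right)
state=p0 head=2 tape=__[Y]XXYY___   (p0,Y)→(p3,_,right)
state=p3 head=3 tape=___[X]XYY___   (p3,X)→(p1,X,left)
state=p1 head=2 tape=__[_]XXYY___   (p1,_)→(p0,X,right)
state=p0 head=3 tape=__X[X]XYY___   (p0,X)→(p0,_,right)
state=p0 head=4 tape=__X_[X]YY___   (p0,X)→(p0,_,right)
state=p0 head=5 tape=__X__[Y]Y___   (p0,Y)→(p3,_,right)
state=p3 head=6 tape=__X___[Y]___   (p3,Y)→(p1,X,right)
state=p1 head=7 tape=__X___X[_]__   (p1,_)→(p0,X,right)
state=p0 head=8 tape=__X___XX[_]_   (p0,_)→(p0,Y,left)
state=p0 head=7 tape=__X___X[X]Y_   (p0,X)→(p0,_,right)
state=p0 head=8 tape=__X___X_[Y]_   (p0,Y)→(p3,_,right)
state=p3 head=9 tape=__X___X__[_]   (p3,_)→(p2,_,left)
state=p2 head=8 tape=__X___X_[_]_
After 14 steps: state p2, head at 8, tape X___X.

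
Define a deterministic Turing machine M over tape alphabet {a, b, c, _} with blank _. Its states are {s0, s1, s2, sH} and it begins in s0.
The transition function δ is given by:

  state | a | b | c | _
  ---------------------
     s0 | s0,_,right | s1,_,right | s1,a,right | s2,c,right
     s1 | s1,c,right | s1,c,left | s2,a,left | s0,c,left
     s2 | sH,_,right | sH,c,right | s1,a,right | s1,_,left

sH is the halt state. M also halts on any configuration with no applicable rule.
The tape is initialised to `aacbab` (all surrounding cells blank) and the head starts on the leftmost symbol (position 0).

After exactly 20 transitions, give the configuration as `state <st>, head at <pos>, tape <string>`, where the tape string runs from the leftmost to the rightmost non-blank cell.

s0 | [a]acbab_   read a → write _, move right, go to s0
s0 | _[a]cbab_   read a → write _, move right, go to s0
s0 | __[c]bab_   read c → write a, move right, go to s1
s1 | __a[b]ab_   read b → write c, move left, go to s1
s1 | __[a]cab_   read a → write c, move right, go to s1
s1 | __c[c]ab_   read c → write a, move left, go to s2
s2 | __[c]aab_   read c → write a, move right, go to s1
s1 | __a[a]ab_   read a → write c, move right, go to s1
s1 | __ac[a]b_   read a → write c, move right, go to s1
s1 | __acc[b]_   read b → write c, move left, go to s1
s1 | __ac[c]c_   read c → write a, move left, go to s2
s2 | __a[c]ac_   read c → write a, move right, go to s1
s1 | __aa[a]c_   read a → write c, move right, go to s1
s1 | __aac[c]_   read c → write a, move left, go to s2
s2 | __aa[c]a_   read c → write a, move right, go to s1
s1 | __aaa[a]_   read a → write c, move right, go to s1
s1 | __aaac[_]   read _ → write c, move left, go to s0
s0 | __aaa[c]c   read c → write a, move right, go to s1
s1 | __aaaa[c]   read c → write a, move left, go to s2
s2 | __aaa[a]a   read a → write _, move right, go to sH
sH | __aaa_[a]
After 20 steps: state sH, head at 6, tape aaa_a.

state sH, head at 6, tape aaa_a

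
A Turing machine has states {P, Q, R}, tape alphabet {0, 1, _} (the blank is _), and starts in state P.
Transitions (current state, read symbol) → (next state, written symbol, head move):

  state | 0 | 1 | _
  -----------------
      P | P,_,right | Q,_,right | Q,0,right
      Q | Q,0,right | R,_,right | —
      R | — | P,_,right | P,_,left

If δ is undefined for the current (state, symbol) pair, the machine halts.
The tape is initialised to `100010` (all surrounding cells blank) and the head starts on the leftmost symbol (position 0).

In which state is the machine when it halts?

R

state=P head=0 tape=[1]00010   (P,1)→(Q,_,right)
state=Q head=1 tape=_[0]0010   (Q,0)→(Q,0,right)
state=Q head=2 tape=_0[0]010   (Q,0)→(Q,0,right)
state=Q head=3 tape=_00[0]10   (Q,0)→(Q,0,right)
state=Q head=4 tape=_000[1]0   (Q,1)→(R,_,right)
state=R head=5 tape=_000_[0]
No transition is defined for (R, 0); M halts in state R.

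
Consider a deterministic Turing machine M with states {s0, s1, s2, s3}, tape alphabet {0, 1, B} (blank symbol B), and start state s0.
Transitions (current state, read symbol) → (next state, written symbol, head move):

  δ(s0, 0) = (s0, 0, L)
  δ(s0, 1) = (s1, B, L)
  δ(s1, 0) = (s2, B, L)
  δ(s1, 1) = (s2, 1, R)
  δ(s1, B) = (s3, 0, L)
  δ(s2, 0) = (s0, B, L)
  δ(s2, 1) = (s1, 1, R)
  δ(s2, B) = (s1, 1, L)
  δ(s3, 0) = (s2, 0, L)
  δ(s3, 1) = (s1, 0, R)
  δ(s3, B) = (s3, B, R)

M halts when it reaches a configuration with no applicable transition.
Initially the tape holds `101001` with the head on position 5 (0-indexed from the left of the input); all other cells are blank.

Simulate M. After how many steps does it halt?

10

s0 | B10100[1]   read 1 → write B, move L, go to s1
s1 | B1010[0]B   read 0 → write B, move L, go to s2
s2 | B101[0]BB   read 0 → write B, move L, go to s0
s0 | B10[1]BBB   read 1 → write B, move L, go to s1
s1 | B1[0]BBBB   read 0 → write B, move L, go to s2
s2 | B[1]BBBBB   read 1 → write 1, move R, go to s1
s1 | B1[B]BBBB   read B → write 0, move L, go to s3
s3 | B[1]0BBBB   read 1 → write 0, move R, go to s1
s1 | B0[0]BBBB   read 0 → write B, move L, go to s2
s2 | B[0]BBBBB   read 0 → write B, move L, go to s0
s0 | [B]BBBBBB
M halts after 10 transitions.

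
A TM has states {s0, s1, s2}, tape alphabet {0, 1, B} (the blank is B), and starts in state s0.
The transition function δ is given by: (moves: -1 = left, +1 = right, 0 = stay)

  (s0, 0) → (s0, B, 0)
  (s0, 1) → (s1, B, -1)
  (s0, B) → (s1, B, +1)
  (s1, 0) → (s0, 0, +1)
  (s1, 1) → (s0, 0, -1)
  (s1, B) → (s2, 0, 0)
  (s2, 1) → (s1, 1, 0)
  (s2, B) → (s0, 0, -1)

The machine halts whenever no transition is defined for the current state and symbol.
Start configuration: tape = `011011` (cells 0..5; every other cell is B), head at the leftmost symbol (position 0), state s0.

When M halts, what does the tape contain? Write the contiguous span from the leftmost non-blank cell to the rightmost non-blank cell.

state=s0 head=0 tape=[0]11011BB   (s0,0)→(s0,B,0)
state=s0 head=0 tape=[B]11011BB   (s0,B)→(s1,B,+1)
state=s1 head=1 tape=B[1]1011BB   (s1,1)→(s0,0,-1)
state=s0 head=0 tape=[B]01011BB   (s0,B)→(s1,B,+1)
state=s1 head=1 tape=B[0]1011BB   (s1,0)→(s0,0,+1)
state=s0 head=2 tape=B0[1]011BB   (s0,1)→(s1,B,-1)
state=s1 head=1 tape=B[0]B011BB   (s1,0)→(s0,0,+1)
state=s0 head=2 tape=B0[B]011BB   (s0,B)→(s1,B,+1)
state=s1 head=3 tape=B0B[0]11BB   (s1,0)→(s0,0,+1)
state=s0 head=4 tape=B0B0[1]1BB   (s0,1)→(s1,B,-1)
state=s1 head=3 tape=B0B[0]B1BB   (s1,0)→(s0,0,+1)
state=s0 head=4 tape=B0B0[B]1BB   (s0,B)→(s1,B,+1)
state=s1 head=5 tape=B0B0B[1]BB   (s1,1)→(s0,0,-1)
state=s0 head=4 tape=B0B0[B]0BB   (s0,B)→(s1,B,+1)
state=s1 head=5 tape=B0B0B[0]BB   (s1,0)→(s0,0,+1)
state=s0 head=6 tape=B0B0B0[B]B   (s0,B)→(s1,B,+1)
state=s1 head=7 tape=B0B0B0B[B]   (s1,B)→(s2,0,0)
state=s2 head=7 tape=B0B0B0B[0]
The non-blank tape span at halt is 0B0B0B0.

0B0B0B0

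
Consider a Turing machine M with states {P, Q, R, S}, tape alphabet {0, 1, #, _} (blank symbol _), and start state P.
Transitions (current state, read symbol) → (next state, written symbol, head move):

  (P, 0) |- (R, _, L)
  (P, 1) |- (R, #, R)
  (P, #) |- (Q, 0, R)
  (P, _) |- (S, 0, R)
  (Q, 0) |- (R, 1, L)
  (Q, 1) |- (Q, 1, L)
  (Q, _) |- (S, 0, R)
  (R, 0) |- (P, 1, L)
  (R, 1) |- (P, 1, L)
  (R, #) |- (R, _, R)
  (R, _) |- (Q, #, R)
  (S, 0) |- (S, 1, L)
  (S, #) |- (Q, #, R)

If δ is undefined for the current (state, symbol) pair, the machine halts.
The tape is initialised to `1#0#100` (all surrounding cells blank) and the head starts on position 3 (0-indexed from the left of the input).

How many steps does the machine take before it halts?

9

state=P head=3 tape=_1#0[#]100   (P,#)→(Q,0,R)
state=Q head=4 tape=_1#00[1]00   (Q,1)→(Q,1,L)
state=Q head=3 tape=_1#0[0]100   (Q,0)→(R,1,L)
state=R head=2 tape=_1#[0]1100   (R,0)→(P,1,L)
state=P head=1 tape=_1[#]11100   (P,#)→(Q,0,R)
state=Q head=2 tape=_10[1]1100   (Q,1)→(Q,1,L)
state=Q head=1 tape=_1[0]11100   (Q,0)→(R,1,L)
state=R head=0 tape=_[1]111100   (R,1)→(P,1,L)
state=P head=-1 tape=[_]1111100   (P,_)→(S,0,R)
state=S head=0 tape=0[1]111100
M halts after 9 transitions.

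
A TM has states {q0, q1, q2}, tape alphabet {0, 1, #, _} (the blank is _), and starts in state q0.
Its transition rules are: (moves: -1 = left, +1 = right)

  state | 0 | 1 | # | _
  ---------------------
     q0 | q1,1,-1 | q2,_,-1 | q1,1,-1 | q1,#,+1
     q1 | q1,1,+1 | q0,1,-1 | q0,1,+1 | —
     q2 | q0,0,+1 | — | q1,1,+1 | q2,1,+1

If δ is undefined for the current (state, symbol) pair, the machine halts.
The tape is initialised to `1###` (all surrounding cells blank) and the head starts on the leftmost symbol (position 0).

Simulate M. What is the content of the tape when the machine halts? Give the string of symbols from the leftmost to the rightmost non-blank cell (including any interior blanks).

11_11

state=q0 head=0 tape=_[1]###   (q0,1)→(q2,_,-1)
state=q2 head=-1 tape=[_]_###   (q2,_)→(q2,1,+1)
state=q2 head=0 tape=1[_]###   (q2,_)→(q2,1,+1)
state=q2 head=1 tape=11[#]##   (q2,#)→(q1,1,+1)
state=q1 head=2 tape=111[#]#   (q1,#)→(q0,1,+1)
state=q0 head=3 tape=1111[#]   (q0,#)→(q1,1,-1)
state=q1 head=2 tape=111[1]1   (q1,1)→(q0,1,-1)
state=q0 head=1 tape=11[1]11   (q0,1)→(q2,_,-1)
state=q2 head=0 tape=1[1]_11
The non-blank tape span at halt is 11_11.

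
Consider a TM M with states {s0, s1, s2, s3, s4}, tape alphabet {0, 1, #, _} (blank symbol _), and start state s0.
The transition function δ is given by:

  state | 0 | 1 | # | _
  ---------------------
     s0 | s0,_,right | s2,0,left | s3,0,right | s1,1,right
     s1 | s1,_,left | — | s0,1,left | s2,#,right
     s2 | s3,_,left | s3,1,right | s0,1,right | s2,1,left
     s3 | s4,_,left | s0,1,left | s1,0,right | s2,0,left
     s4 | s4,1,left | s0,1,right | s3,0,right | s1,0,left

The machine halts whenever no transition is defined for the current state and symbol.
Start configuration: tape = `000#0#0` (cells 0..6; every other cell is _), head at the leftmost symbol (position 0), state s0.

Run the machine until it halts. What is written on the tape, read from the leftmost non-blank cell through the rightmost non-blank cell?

0#1110

state=s0 head=0 tape=[0]00#0#0   (s0,0)→(s0,_,right)
state=s0 head=1 tape=_[0]0#0#0   (s0,0)→(s0,_,right)
state=s0 head=2 tape=__[0]#0#0   (s0,0)→(s0,_,right)
state=s0 head=3 tape=___[#]0#0   (s0,#)→(s3,0,right)
state=s3 head=4 tape=___0[0]#0   (s3,0)→(s4,_,left)
state=s4 head=3 tape=___[0]_#0   (s4,0)→(s4,1,left)
state=s4 head=2 tape=__[_]1_#0   (s4,_)→(s1,0,left)
state=s1 head=1 tape=_[_]01_#0   (s1,_)→(s2,#,right)
state=s2 head=2 tape=_#[0]1_#0   (s2,0)→(s3,_,left)
state=s3 head=1 tape=_[#]_1_#0   (s3,#)→(s1,0,right)
state=s1 head=2 tape=_0[_]1_#0   (s1,_)→(s2,#,right)
state=s2 head=3 tape=_0#[1]_#0   (s2,1)→(s3,1,right)
state=s3 head=4 tape=_0#1[_]#0   (s3,_)→(s2,0,left)
state=s2 head=3 tape=_0#[1]0#0   (s2,1)→(s3,1,right)
state=s3 head=4 tape=_0#1[0]#0   (s3,0)→(s4,_,left)
state=s4 head=3 tape=_0#[1]_#0   (s4,1)→(s0,1,right)
state=s0 head=4 tape=_0#1[_]#0   (s0,_)→(s1,1,right)
state=s1 head=5 tape=_0#11[#]0   (s1,#)→(s0,1,left)
state=s0 head=4 tape=_0#1[1]10   (s0,1)→(s2,0,left)
state=s2 head=3 tape=_0#[1]010   (s2,1)→(s3,1,right)
state=s3 head=4 tape=_0#1[0]10   (s3,0)→(s4,_,left)
state=s4 head=3 tape=_0#[1]_10   (s4,1)→(s0,1,right)
state=s0 head=4 tape=_0#1[_]10   (s0,_)→(s1,1,right)
state=s1 head=5 tape=_0#11[1]0
The non-blank tape span at halt is 0#1110.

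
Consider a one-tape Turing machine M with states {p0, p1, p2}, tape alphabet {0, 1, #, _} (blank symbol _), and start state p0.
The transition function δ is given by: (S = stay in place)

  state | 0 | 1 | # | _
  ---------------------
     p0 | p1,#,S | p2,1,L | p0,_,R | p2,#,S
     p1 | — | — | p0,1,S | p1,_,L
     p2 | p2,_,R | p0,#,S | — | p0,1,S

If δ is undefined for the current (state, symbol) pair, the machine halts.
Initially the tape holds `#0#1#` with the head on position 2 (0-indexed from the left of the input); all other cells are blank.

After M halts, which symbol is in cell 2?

1

state=p0 head=2 tape=#0[#]1#   (p0,#)→(p0,_,R)
state=p0 head=3 tape=#0_[1]#   (p0,1)→(p2,1,L)
state=p2 head=2 tape=#0[_]1#   (p2,_)→(p0,1,S)
state=p0 head=2 tape=#0[1]1#   (p0,1)→(p2,1,L)
state=p2 head=1 tape=#[0]11#   (p2,0)→(p2,_,R)
state=p2 head=2 tape=#_[1]1#   (p2,1)→(p0,#,S)
state=p0 head=2 tape=#_[#]1#   (p0,#)→(p0,_,R)
state=p0 head=3 tape=#__[1]#   (p0,1)→(p2,1,L)
state=p2 head=2 tape=#_[_]1#   (p2,_)→(p0,1,S)
state=p0 head=2 tape=#_[1]1#   (p0,1)→(p2,1,L)
state=p2 head=1 tape=#[_]11#   (p2,_)→(p0,1,S)
state=p0 head=1 tape=#[1]11#   (p0,1)→(p2,1,L)
state=p2 head=0 tape=[#]111#
Cell 2 holds 1 when M halts.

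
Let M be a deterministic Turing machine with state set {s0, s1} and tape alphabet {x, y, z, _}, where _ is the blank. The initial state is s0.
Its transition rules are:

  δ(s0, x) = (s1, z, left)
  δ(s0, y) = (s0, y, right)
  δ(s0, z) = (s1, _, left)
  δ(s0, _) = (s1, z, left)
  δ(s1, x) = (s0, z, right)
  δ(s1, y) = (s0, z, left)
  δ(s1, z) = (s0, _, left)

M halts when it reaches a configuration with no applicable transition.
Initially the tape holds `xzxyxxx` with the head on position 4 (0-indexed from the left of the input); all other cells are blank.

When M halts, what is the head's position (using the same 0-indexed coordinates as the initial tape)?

s0 | _xzxy[x]xx   read x → write z, move left, go to s1
s1 | _xzx[y]zxx   read y → write z, move left, go to s0
s0 | _xz[x]zzxx   read x → write z, move left, go to s1
s1 | _x[z]zzzxx   read z → write _, move left, go to s0
s0 | _[x]_zzzxx   read x → write z, move left, go to s1
s1 | [_]z_zzzxx
At halt the head is at cell -1.

-1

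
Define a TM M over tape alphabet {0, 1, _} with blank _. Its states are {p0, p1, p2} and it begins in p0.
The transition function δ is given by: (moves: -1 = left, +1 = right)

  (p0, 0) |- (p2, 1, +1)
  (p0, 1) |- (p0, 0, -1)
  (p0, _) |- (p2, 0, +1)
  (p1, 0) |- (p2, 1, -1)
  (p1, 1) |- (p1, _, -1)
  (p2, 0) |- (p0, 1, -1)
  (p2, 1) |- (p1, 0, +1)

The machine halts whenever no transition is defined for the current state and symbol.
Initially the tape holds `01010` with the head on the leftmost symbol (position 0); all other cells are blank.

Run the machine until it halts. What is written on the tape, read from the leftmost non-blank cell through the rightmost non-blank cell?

1__110

state=p0 head=0 tape=__[0]1010   (p0,0)→(p2,1,+1)
state=p2 head=1 tape=__1[1]010   (p2,1)→(p1,0,+1)
state=p1 head=2 tape=__10[0]10   (p1,0)→(p2,1,-1)
state=p2 head=1 tape=__1[0]110   (p2,0)→(p0,1,-1)
state=p0 head=0 tape=__[1]1110   (p0,1)→(p0,0,-1)
state=p0 head=-1 tape=_[_]01110   (p0,_)→(p2,0,+1)
state=p2 head=0 tape=_0[0]1110   (p2,0)→(p0,1,-1)
state=p0 head=-1 tape=_[0]11110   (p0,0)→(p2,1,+1)
state=p2 head=0 tape=_1[1]1110   (p2,1)→(p1,0,+1)
state=p1 head=1 tape=_10[1]110   (p1,1)→(p1,_,-1)
state=p1 head=0 tape=_1[0]_110   (p1,0)→(p2,1,-1)
state=p2 head=-1 tape=_[1]1_110   (p2,1)→(p1,0,+1)
state=p1 head=0 tape=_0[1]_110   (p1,1)→(p1,_,-1)
state=p1 head=-1 tape=_[0]__110   (p1,0)→(p2,1,-1)
state=p2 head=-2 tape=[_]1__110
The non-blank tape span at halt is 1__110.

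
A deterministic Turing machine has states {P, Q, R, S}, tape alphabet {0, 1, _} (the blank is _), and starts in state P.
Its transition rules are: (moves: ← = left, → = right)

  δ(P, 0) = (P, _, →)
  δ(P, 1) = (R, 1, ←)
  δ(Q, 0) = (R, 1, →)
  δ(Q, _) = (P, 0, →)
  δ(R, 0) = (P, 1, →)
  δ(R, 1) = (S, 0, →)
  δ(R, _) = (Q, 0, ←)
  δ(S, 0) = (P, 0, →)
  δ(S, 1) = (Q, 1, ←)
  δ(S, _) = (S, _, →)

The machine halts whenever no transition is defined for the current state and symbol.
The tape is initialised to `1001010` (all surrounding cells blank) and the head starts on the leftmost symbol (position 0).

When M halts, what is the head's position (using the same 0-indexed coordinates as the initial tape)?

7

P | __[1]001010_   read 1 → write 1, move ←, go to R
R | _[_]1001010_   read _ → write 0, move ←, go to Q
Q | [_]01001010_   read _ → write 0, move →, go to P
P | 0[0]1001010_   read 0 → write _, move →, go to P
P | 0_[1]001010_   read 1 → write 1, move ←, go to R
R | 0[_]1001010_   read _ → write 0, move ←, go to Q
Q | [0]01001010_   read 0 → write 1, move →, go to R
R | 1[0]1001010_   read 0 → write 1, move →, go to P
P | 11[1]001010_   read 1 → write 1, move ←, go to R
R | 1[1]1001010_   read 1 → write 0, move →, go to S
S | 10[1]001010_   read 1 → write 1, move ←, go to Q
Q | 1[0]1001010_   read 0 → write 1, move →, go to R
R | 11[1]001010_   read 1 → write 0, move →, go to S
S | 110[0]01010_   read 0 → write 0, move →, go to P
P | 1100[0]1010_   read 0 → write _, move →, go to P
P | 1100_[1]010_   read 1 → write 1, move ←, go to R
R | 1100[_]1010_   read _ → write 0, move ←, go to Q
Q | 110[0]01010_   read 0 → write 1, move →, go to R
R | 1101[0]1010_   read 0 → write 1, move →, go to P
P | 11011[1]010_   read 1 → write 1, move ←, go to R
R | 1101[1]1010_   read 1 → write 0, move →, go to S
S | 11010[1]010_   read 1 → write 1, move ←, go to Q
Q | 1101[0]1010_   read 0 → write 1, move →, go to R
R | 11011[1]010_   read 1 → write 0, move →, go to S
S | 110110[0]10_   read 0 → write 0, move →, go to P
P | 1101100[1]0_   read 1 → write 1, move ←, go to R
R | 110110[0]10_   read 0 → write 1, move →, go to P
P | 1101101[1]0_   read 1 → write 1, move ←, go to R
R | 110110[1]10_   read 1 → write 0, move →, go to S
S | 1101100[1]0_   read 1 → write 1, move ←, go to Q
Q | 110110[0]10_   read 0 → write 1, move →, go to R
R | 1101101[1]0_   read 1 → write 0, move →, go to S
S | 11011010[0]_   read 0 → write 0, move →, go to P
P | 110110100[_]
At halt the head is at cell 7.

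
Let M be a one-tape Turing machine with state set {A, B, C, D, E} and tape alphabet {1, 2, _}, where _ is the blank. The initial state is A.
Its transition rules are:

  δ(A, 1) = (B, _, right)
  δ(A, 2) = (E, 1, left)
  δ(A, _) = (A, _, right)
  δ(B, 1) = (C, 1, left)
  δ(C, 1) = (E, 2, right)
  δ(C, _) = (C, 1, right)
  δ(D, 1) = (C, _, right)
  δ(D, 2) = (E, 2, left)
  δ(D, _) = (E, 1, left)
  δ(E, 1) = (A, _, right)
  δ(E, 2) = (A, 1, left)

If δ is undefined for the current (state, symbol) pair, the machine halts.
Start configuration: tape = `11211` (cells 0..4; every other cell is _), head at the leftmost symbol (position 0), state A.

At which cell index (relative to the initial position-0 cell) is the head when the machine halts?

5

state=A head=0 tape=[1]1211_   (A,1)→(B,_,right)
state=B head=1 tape=_[1]211_   (B,1)→(C,1,left)
state=C head=0 tape=[_]1211_   (C,_)→(C,1,right)
state=C head=1 tape=1[1]211_   (C,1)→(E,2,right)
state=E head=2 tape=12[2]11_   (E,2)→(A,1,left)
state=A head=1 tape=1[2]111_   (A,2)→(E,1,left)
state=E head=0 tape=[1]1111_   (E,1)→(A,_,right)
state=A head=1 tape=_[1]111_   (A,1)→(B,_,right)
state=B head=2 tape=__[1]11_   (B,1)→(C,1,left)
state=C head=1 tape=_[_]111_   (C,_)→(C,1,right)
state=C head=2 tape=_1[1]11_   (C,1)→(E,2,right)
state=E head=3 tape=_12[1]1_   (E,1)→(A,_,right)
state=A head=4 tape=_12_[1]_   (A,1)→(B,_,right)
state=B head=5 tape=_12__[_]
At halt the head is at cell 5.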